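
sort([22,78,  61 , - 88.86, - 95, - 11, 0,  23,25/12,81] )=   [ - 95, - 88.86, - 11,  0, 25/12, 22,23 , 61,  78, 81] 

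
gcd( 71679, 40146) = 3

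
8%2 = 0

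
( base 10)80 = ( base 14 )5A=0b1010000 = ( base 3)2222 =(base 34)2C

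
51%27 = 24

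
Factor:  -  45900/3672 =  - 25/2 =- 2^(  -  1 )*5^2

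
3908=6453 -2545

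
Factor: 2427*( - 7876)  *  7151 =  -2^2*3^1*11^1*179^1 * 809^1*7151^1 = - 136691736852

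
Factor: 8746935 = 3^1*5^1  *  19^1 * 47^1*653^1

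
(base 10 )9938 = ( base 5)304223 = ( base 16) 26d2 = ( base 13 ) 46a6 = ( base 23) II2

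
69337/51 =1359 + 28/51= 1359.55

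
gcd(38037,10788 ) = 93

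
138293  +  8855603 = 8993896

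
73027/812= 73027/812 = 89.93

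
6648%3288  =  72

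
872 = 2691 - 1819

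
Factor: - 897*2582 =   -  2^1*3^1 * 13^1*23^1*1291^1= - 2316054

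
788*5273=4155124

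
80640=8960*9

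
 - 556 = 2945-3501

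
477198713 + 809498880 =1286697593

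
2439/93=813/31 = 26.23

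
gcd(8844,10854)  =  402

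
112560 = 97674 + 14886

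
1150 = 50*23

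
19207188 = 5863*3276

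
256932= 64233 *4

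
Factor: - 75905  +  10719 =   -  2^1*11^1*2963^1= - 65186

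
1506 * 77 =115962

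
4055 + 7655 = 11710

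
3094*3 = 9282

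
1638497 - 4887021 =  - 3248524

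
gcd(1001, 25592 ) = 7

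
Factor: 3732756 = 2^2*3^1*197^1*1579^1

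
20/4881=20/4881  =  0.00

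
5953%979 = 79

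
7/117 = 7/117 = 0.06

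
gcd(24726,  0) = 24726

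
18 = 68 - 50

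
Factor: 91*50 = 4550 =2^1*5^2*7^1*13^1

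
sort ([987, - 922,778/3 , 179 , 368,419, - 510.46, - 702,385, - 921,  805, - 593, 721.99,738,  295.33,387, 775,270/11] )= [ - 922, - 921, - 702, - 593, - 510.46, 270/11, 179,  778/3 , 295.33, 368,385,387 , 419 , 721.99,738,775 , 805, 987 ]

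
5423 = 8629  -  3206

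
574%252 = 70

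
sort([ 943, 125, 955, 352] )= [ 125, 352, 943, 955 ] 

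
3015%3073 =3015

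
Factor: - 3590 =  - 2^1*5^1 * 359^1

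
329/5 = 329/5 = 65.80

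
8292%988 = 388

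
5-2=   3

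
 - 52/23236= - 13/5809=-0.00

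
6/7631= 6/7631 = 0.00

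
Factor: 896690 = 2^1* 5^1*89669^1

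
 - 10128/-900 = 844/75  =  11.25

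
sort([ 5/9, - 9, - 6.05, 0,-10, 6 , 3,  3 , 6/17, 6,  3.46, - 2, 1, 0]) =[ - 10,-9,-6.05, - 2, 0, 0,  6/17 , 5/9,  1,3,3, 3.46, 6,6] 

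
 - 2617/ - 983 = 2617/983 = 2.66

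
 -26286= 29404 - 55690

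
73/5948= 73/5948= 0.01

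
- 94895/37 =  -2565 + 10/37=- 2564.73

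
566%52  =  46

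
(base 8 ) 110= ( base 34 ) 24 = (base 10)72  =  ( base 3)2200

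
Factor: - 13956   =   - 2^2 * 3^1 * 1163^1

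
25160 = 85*296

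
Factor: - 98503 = -137^1*719^1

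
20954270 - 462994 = 20491276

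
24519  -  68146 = -43627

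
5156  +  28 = 5184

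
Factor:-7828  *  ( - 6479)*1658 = 84089800696 = 2^3* 11^1*19^2*31^1*103^1 * 829^1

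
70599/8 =70599/8 = 8824.88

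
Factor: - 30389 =-30389^1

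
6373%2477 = 1419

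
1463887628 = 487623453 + 976264175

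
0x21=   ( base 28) 15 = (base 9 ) 36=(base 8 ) 41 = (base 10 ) 33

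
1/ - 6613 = -1/6613  =  -  0.00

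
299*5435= 1625065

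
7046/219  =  7046/219=32.17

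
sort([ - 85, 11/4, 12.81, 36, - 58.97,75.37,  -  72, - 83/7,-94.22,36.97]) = [ - 94.22, - 85,-72,  -  58.97,-83/7,11/4,12.81,36,36.97, 75.37]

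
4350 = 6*725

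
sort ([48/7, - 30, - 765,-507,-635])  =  [-765,- 635,-507,-30, 48/7]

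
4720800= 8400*562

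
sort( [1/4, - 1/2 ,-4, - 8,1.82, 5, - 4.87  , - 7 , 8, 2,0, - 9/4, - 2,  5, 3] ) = [ - 8, - 7,  -  4.87, - 4 , - 9/4, - 2,-1/2, 0,  1/4, 1.82,2,3, 5, 5, 8] 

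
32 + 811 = 843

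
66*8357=551562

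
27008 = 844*32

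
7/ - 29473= -7/29473  =  - 0.00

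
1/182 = 1/182 = 0.01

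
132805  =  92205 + 40600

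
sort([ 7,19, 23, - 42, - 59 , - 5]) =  [ - 59 , - 42, - 5,7,19,23] 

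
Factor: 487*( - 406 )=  - 2^1 * 7^1*29^1*487^1= -197722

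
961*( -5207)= - 5003927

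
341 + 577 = 918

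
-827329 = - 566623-260706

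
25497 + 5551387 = 5576884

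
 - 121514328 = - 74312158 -47202170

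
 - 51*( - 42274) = 2155974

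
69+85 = 154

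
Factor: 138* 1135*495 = 77531850 = 2^1*3^3*5^2*11^1*23^1*227^1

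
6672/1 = 6672 = 6672.00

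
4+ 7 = 11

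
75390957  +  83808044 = 159199001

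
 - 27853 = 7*(-3979)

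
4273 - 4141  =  132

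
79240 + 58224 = 137464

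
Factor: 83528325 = 3^2*5^2*371237^1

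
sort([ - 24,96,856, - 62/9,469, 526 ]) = [ - 24, - 62/9,96,469,526,856]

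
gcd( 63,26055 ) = 9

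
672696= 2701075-2028379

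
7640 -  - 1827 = 9467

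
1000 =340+660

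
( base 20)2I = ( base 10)58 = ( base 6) 134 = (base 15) 3d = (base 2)111010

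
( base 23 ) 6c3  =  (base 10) 3453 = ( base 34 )2xj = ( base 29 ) 432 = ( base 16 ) D7D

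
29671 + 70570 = 100241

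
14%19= 14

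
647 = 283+364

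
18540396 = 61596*301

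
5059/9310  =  5059/9310  =  0.54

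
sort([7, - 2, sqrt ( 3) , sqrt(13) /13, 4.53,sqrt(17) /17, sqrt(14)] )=[ - 2, sqrt (17)/17, sqrt(13 )/13, sqrt(3 ),sqrt(14),4.53,7 ]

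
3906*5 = 19530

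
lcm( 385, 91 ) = 5005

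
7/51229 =7/51229 = 0.00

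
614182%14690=11892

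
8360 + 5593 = 13953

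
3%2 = 1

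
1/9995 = 1/9995 = 0.00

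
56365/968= 58+221/968 = 58.23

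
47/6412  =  47/6412 = 0.01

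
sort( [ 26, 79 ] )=[26,79] 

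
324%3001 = 324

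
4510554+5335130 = 9845684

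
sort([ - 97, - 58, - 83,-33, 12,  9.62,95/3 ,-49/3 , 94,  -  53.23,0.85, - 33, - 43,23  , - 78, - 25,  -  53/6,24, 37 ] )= [-97,-83, - 78,  -  58, - 53.23, - 43, - 33,  -  33, - 25,- 49/3,  -  53/6,0.85 , 9.62, 12, 23,24,95/3, 37,94]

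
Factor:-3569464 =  - 2^3* 31^1*37^1*389^1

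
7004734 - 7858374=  - 853640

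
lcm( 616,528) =3696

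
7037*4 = 28148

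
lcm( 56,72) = 504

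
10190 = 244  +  9946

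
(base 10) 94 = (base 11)86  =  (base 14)6A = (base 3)10111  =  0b1011110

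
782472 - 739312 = 43160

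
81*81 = 6561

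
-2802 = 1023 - 3825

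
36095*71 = 2562745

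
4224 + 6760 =10984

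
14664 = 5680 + 8984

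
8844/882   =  1474/147 = 10.03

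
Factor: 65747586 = 2^1*3^1*433^1*25307^1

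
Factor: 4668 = 2^2 * 3^1 * 389^1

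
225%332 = 225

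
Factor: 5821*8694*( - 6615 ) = -334770425010 = -  2^1*3^6*5^1*7^3*23^1 * 5821^1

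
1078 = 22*49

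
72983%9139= 9010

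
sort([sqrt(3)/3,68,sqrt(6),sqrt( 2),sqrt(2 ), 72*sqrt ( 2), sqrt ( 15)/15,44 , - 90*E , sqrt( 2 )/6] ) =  [ - 90 *E,sqrt(2)/6 , sqrt(15 )/15 , sqrt (3)/3,sqrt( 2) , sqrt(2 ), sqrt(6),44 , 68,72 * sqrt(  2)] 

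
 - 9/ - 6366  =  3/2122 = 0.00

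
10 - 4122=  -  4112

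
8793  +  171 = 8964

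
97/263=97/263 =0.37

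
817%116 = 5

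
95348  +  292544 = 387892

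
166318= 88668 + 77650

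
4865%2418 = 29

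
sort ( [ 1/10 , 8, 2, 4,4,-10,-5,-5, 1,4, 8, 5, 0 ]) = [ - 10, - 5, - 5,0, 1/10,  1,2,  4,4, 4,5, 8,8 ] 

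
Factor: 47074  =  2^1*23537^1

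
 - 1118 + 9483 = 8365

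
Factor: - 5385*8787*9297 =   -  439915399515 = - 3^4*5^1*29^1*101^1*359^1*1033^1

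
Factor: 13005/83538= 85/546 = 2^( - 1 )*3^( - 1)*5^1*7^( - 1)*13^( - 1)*17^1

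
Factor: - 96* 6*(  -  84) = 2^8*3^3*7^1  =  48384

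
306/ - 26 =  - 12+3/13 =-11.77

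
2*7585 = 15170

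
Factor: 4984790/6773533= 2^1*5^1 *13^ ( - 1)*23^1*21673^1*521041^( - 1 )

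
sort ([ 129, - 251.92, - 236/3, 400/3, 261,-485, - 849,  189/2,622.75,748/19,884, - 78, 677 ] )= [-849, - 485, - 251.92 , - 236/3, - 78 , 748/19 , 189/2, 129, 400/3, 261, 622.75,  677, 884 ] 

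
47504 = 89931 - 42427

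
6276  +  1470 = 7746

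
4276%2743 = 1533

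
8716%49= 43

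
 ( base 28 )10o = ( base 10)808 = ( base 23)1C3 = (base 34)NQ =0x328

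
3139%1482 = 175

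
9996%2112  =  1548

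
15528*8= 124224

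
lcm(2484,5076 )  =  116748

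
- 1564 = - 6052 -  - 4488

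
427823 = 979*437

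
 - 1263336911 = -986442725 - 276894186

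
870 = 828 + 42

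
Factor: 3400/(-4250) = -2^2*5^( - 1) = - 4/5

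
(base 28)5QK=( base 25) 7bi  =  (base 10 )4668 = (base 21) AC6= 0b1001000111100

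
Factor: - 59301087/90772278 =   -  19767029/30257426 = - 2^( - 1)*31^( - 1) * 41^( - 1 )*1913^1  *  10333^1 * 11903^( - 1)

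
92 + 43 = 135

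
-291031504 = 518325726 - 809357230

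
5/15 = 1/3 = 0.33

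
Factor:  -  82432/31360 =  -2^2 * 5^( - 1 )* 7^( - 1 ) * 23^1 =- 92/35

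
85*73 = 6205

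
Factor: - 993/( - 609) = 7^( -1)*29^(  -  1 )*331^1 = 331/203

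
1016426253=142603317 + 873822936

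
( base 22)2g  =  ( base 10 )60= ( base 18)36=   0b111100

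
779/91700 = 779/91700 = 0.01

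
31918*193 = 6160174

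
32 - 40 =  - 8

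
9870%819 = 42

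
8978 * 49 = 439922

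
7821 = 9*869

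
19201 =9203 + 9998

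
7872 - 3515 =4357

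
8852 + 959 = 9811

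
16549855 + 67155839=83705694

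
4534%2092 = 350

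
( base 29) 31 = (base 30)2s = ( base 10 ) 88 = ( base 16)58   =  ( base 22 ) 40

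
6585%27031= 6585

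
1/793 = 1/793=0.00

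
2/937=2/937 = 0.00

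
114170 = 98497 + 15673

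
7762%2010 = 1732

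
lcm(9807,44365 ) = 931665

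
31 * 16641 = 515871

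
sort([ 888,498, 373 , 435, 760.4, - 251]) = [ -251,373, 435,498, 760.4,888]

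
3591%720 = 711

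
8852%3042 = 2768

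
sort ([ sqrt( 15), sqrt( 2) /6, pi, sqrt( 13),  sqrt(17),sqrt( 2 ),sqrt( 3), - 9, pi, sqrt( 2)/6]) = [ - 9, sqrt( 2)/6, sqrt( 2)/6, sqrt(2), sqrt( 3),pi, pi,sqrt( 13),sqrt(15 ) , sqrt( 17 ) ]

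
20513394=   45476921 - 24963527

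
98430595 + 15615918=114046513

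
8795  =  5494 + 3301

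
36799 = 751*49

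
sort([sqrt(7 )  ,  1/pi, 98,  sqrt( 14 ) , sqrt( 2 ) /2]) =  [1/pi , sqrt ( 2 )/2, sqrt(7),  sqrt(14), 98]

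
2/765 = 2/765=0.00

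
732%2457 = 732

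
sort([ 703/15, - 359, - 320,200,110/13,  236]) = [  -  359, - 320, 110/13, 703/15,200,236] 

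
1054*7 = 7378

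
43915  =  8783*5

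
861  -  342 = 519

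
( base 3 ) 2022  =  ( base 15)42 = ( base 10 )62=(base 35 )1r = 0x3e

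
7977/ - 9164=  -  1 + 1187/9164 = - 0.87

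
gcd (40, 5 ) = 5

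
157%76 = 5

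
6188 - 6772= - 584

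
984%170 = 134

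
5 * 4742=23710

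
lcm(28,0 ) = 0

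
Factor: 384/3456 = 3^( - 2) = 1/9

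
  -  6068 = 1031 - 7099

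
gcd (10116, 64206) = 18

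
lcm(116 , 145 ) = 580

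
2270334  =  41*55374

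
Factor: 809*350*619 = 175269850=   2^1*5^2*7^1  *  619^1*809^1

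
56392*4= 225568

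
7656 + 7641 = 15297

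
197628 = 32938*6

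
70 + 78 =148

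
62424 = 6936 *9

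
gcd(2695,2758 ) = 7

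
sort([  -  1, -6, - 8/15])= [ - 6, - 1, - 8/15 ] 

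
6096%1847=555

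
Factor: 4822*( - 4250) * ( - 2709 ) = 55516891500 = 2^2*3^2*5^3*7^1*17^1*43^1*2411^1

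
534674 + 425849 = 960523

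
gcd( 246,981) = 3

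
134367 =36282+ 98085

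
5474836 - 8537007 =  - 3062171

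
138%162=138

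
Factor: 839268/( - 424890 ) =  - 46626/23605 = - 2^1*3^1 * 5^(-1)*19^1*409^1*4721^( - 1) 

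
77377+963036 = 1040413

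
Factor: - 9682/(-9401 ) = 2^1*7^( - 1)*17^( - 1) *47^1*79^( - 1)*103^1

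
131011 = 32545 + 98466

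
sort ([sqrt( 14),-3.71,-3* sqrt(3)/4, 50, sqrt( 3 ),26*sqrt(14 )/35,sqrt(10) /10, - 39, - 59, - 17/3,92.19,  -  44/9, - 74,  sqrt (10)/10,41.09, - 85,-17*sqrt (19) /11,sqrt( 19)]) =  [ - 85,-74,  -  59,-39, - 17*sqrt( 19)/11, - 17/3 ,-44/9 , -3.71, - 3*sqrt (3 ) /4, sqrt( 10)/10 , sqrt ( 10)/10, sqrt( 3 ),26 *sqrt (14 )/35, sqrt(14 ), sqrt (19 ),41.09, 50, 92.19]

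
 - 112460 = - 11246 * 10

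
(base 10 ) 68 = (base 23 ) 2m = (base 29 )2a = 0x44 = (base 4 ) 1010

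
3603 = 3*1201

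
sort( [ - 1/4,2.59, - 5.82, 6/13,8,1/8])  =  [ - 5.82,-1/4,1/8,6/13,2.59,8] 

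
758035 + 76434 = 834469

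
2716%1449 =1267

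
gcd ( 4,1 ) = 1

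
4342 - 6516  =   - 2174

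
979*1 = 979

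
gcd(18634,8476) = 2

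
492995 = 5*98599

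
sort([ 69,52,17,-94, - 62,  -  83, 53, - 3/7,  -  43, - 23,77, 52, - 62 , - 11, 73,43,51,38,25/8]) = [ - 94, - 83, - 62, - 62,-43,- 23, - 11, - 3/7, 25/8, 17,38, 43 , 51,52, 52, 53, 69, 73,77]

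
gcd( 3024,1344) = 336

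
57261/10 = 5726 + 1/10=5726.10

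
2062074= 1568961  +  493113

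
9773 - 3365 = 6408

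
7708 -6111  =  1597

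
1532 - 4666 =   -  3134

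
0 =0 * 88434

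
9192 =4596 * 2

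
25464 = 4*6366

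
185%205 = 185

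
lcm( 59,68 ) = 4012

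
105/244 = 105/244 = 0.43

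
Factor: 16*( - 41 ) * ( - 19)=12464 =2^4 * 19^1 * 41^1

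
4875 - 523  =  4352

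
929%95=74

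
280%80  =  40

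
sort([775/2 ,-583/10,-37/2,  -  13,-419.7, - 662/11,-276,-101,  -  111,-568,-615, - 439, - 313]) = [- 615, - 568 ,  -  439, - 419.7  , -313, - 276,-111, - 101,-662/11, - 583/10,-37/2,  -  13, 775/2]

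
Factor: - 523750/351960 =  - 125/84 = -2^( -2)*3^( - 1)*5^3 *7^ ( - 1)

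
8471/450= 18  +  371/450 =18.82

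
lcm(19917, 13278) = 39834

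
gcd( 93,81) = 3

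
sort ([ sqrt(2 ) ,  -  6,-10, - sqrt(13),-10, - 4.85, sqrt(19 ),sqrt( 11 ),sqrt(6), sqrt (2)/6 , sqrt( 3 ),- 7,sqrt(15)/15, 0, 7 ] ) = [ - 10,-10, - 7,-6,- 4.85, - sqrt(13 ),0,sqrt( 2)/6,sqrt(15)/15,sqrt( 2) , sqrt(3 ) , sqrt( 6 ),sqrt(11),sqrt ( 19), 7 ] 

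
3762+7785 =11547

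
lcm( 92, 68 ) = 1564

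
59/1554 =59/1554 = 0.04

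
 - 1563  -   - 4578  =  3015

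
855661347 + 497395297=1353056644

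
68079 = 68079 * 1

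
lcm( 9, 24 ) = 72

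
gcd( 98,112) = 14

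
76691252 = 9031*8492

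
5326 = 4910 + 416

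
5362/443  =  12 + 46/443 = 12.10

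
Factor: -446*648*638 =- 2^5*3^4*11^1*29^1*223^1 = - 184387104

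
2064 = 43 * 48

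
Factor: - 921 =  - 3^1*307^1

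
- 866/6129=-866/6129 = - 0.14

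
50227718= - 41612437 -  - 91840155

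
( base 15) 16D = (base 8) 510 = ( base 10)328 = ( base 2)101001000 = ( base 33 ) 9v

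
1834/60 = 30 + 17/30 = 30.57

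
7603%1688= 851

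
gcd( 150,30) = 30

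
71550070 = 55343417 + 16206653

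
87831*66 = 5796846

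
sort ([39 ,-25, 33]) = [ -25,33, 39 ] 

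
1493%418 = 239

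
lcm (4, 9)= 36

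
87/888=29/296  =  0.10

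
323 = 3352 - 3029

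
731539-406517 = 325022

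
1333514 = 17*78442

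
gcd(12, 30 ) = 6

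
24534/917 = 24534/917 = 26.75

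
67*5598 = 375066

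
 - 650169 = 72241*(  -  9)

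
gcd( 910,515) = 5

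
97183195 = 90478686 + 6704509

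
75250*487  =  36646750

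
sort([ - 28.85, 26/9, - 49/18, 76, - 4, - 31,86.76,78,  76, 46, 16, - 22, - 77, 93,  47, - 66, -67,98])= [ - 77, - 67, - 66,-31 ,  -  28.85,  -  22, - 4, - 49/18, 26/9, 16,  46, 47, 76, 76, 78,86.76, 93, 98 ]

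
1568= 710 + 858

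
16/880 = 1/55 = 0.02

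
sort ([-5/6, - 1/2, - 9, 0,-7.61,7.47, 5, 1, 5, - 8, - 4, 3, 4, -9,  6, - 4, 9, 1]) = [-9,  -  9, - 8, - 7.61, - 4, - 4, - 5/6, - 1/2 , 0, 1, 1,3 , 4,5, 5, 6, 7.47, 9 ] 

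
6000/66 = 90 + 10/11 = 90.91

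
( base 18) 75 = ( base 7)245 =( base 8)203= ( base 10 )131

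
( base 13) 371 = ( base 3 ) 211012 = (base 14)30b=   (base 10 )599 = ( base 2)1001010111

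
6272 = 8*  784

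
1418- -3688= 5106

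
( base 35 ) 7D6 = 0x234c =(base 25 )EBB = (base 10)9036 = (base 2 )10001101001100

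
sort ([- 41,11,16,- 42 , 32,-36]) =[ - 42, - 41, - 36,11, 16,32]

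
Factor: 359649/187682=801/418=2^( - 1)*3^2*11^( - 1)*19^( - 1)*89^1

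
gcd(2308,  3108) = 4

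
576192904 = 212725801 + 363467103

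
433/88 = 4  +  81/88 = 4.92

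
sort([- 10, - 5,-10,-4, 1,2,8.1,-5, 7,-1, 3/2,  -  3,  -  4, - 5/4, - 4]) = [ - 10,-10, - 5, - 5, - 4, - 4  , - 4,  -  3,-5/4, - 1, 1, 3/2, 2, 7, 8.1]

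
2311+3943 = 6254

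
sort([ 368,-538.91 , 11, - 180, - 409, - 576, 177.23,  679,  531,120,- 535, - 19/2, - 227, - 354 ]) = [ - 576, - 538.91 ,-535, - 409, -354, - 227, - 180, - 19/2,  11,120, 177.23,  368,531,  679 ] 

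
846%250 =96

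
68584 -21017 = 47567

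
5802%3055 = 2747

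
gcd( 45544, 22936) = 8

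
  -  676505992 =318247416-994753408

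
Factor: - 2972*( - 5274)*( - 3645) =-2^3 * 3^8*5^1*293^1*743^1  =  - 57132925560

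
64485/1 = 64485 =64485.00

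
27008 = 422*64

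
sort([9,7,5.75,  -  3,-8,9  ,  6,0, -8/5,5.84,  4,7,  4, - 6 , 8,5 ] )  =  [ - 8,  -  6, - 3 , - 8/5,0,4  ,  4,5,5.75 , 5.84,6,7, 7,8,9,9]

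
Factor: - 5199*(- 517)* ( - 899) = -2416406817 = - 3^1*11^1*29^1*31^1*47^1*1733^1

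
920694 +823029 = 1743723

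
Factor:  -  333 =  - 3^2*37^1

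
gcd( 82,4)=2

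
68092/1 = 68092 = 68092.00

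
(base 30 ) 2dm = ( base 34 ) 1V2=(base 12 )1344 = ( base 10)2212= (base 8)4244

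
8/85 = 8/85  =  0.09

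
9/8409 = 3/2803 = 0.00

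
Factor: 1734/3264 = 17/32  =  2^ ( - 5)*17^1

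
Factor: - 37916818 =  - 2^1*19^1*997811^1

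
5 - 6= - 1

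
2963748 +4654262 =7618010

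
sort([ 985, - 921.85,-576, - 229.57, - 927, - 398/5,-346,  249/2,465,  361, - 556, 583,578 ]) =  [ - 927,-921.85, - 576, - 556, - 346, - 229.57, - 398/5,249/2, 361, 465, 578, 583 , 985 ] 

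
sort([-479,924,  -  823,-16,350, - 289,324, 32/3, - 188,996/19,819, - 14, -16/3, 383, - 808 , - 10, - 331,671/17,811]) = [  -  823,-808,-479 ,-331, - 289, - 188, - 16,-14, - 10, - 16/3, 32/3,  671/17, 996/19,324, 350,383,811,819,924 ] 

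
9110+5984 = 15094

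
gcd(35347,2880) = 1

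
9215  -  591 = 8624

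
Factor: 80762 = 2^1 * 11^1*3671^1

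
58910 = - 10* ( - 5891) 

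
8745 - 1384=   7361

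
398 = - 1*( - 398)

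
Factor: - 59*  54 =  - 3186 = -2^1 * 3^3*59^1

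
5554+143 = 5697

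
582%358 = 224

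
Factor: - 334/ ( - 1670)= 1/5 =5^(  -  1 )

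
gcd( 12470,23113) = 29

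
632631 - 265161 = 367470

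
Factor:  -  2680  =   - 2^3*5^1*67^1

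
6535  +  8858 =15393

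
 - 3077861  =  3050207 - 6128068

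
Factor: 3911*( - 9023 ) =-7^1*1289^1 * 3911^1 = -35288953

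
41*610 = 25010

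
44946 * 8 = 359568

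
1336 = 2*668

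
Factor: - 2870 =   -  2^1*5^1*7^1 * 41^1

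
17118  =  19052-1934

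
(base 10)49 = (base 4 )301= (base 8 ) 61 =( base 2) 110001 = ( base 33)1G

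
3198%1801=1397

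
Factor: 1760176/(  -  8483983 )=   -  2^4*11^1 * 73^1*137^1*809^( - 1)*10487^( - 1)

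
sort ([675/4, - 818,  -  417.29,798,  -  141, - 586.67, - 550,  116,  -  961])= [  -  961, - 818, - 586.67, - 550, - 417.29, - 141, 116,675/4,798]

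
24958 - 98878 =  -73920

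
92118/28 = 46059/14  =  3289.93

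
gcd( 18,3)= 3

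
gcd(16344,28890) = 18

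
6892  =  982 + 5910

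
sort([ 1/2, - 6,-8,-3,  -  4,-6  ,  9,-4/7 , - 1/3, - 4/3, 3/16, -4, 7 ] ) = [-8, - 6,-6, - 4,-4, - 3,  -  4/3,  -  4/7,-1/3, 3/16, 1/2, 7, 9]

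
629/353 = 629/353 = 1.78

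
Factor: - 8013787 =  - 191^1* 41957^1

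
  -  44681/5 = -8937 + 4/5 = - 8936.20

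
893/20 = 44+13/20=44.65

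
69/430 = 69/430 = 0.16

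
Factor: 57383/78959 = 23^( - 1)  *  3433^(  -  1)*57383^1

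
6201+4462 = 10663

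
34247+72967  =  107214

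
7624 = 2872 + 4752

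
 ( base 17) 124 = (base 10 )327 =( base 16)147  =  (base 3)110010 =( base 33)9u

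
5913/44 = 134+17/44 = 134.39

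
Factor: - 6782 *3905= - 26483710 = - 2^1*5^1*11^1 * 71^1 * 3391^1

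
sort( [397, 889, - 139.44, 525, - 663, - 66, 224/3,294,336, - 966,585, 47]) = [ - 966, - 663, - 139.44, - 66, 47,224/3, 294, 336, 397, 525, 585,889]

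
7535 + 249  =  7784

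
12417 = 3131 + 9286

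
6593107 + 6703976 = 13297083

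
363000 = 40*9075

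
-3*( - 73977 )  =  221931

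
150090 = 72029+78061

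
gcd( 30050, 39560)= 10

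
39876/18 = 2215+1/3   =  2215.33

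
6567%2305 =1957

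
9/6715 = 9/6715 = 0.00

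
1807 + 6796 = 8603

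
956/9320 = 239/2330 = 0.10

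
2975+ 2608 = 5583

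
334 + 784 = 1118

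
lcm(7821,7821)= 7821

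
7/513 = 7/513 = 0.01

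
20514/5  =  4102 + 4/5 = 4102.80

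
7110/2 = 3555 = 3555.00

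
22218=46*483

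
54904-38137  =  16767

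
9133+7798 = 16931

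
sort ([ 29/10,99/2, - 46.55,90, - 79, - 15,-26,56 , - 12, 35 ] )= [ - 79,  -  46.55,-26, - 15,  -  12, 29/10,35,99/2, 56,  90]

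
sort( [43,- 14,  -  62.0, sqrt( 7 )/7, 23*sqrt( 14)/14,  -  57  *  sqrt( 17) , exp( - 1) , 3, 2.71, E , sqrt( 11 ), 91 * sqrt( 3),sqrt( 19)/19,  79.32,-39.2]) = [-57*sqrt (17), - 62.0, -39.2, - 14, sqrt( 19 )/19, exp(-1),sqrt( 7)/7,2.71,E, 3 , sqrt( 11),  23*sqrt( 14) /14, 43,79.32, 91*sqrt(3) ] 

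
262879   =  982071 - 719192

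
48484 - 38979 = 9505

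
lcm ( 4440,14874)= 297480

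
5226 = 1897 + 3329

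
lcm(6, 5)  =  30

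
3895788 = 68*57291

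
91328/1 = 91328= 91328.00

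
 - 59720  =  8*(-7465)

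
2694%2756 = 2694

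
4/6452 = 1/1613=0.00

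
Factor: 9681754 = 2^1*19^1* 254783^1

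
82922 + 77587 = 160509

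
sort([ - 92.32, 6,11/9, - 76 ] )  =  [ - 92.32,-76 , 11/9, 6 ] 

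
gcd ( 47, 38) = 1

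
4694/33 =142 + 8/33 = 142.24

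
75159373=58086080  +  17073293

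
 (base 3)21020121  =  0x14A1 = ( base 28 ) 6KH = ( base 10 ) 5281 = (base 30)5Q1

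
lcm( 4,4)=4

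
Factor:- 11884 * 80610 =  -2^3*3^1 * 5^1 *2687^1 * 2971^1 = -957969240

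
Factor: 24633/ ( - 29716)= - 63/76 = - 2^( - 2)*3^2*7^1*19^(  -  1 )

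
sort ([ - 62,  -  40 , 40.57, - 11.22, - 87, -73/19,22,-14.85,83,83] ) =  [ - 87, - 62,- 40, - 14.85, - 11.22, - 73/19,22,40.57,83,83 ]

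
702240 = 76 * 9240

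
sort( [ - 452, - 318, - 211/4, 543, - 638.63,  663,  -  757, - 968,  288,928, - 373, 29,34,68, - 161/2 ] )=[ - 968, - 757, - 638.63, - 452, - 373, - 318, - 161/2,-211/4,  29 , 34,68, 288,543,663, 928 ]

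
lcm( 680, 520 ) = 8840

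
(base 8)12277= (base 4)1102333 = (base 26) 7M7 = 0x14bf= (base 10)5311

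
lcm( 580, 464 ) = 2320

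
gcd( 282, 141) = 141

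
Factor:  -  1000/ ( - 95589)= 2^3*3^(  -  2)*5^3*13^( - 1 )*19^(-1 )*43^( - 1)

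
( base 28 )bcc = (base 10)8972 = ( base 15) 29D2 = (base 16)230C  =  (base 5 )241342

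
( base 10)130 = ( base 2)10000010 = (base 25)55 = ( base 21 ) 64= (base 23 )5f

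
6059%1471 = 175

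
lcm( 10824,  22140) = 487080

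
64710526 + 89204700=153915226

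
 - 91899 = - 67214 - 24685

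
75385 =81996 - 6611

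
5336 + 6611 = 11947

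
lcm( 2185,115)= 2185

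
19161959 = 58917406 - 39755447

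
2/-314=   -  1+156/157= -0.01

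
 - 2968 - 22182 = - 25150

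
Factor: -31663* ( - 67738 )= 2144788294 = 2^1*11^1*3079^1*31663^1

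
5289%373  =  67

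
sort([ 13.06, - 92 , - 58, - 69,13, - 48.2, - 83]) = [ - 92, - 83, - 69, - 58, - 48.2,  13,13.06 ]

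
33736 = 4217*8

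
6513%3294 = 3219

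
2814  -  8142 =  - 5328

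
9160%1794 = 190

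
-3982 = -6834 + 2852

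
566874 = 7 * 80982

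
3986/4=996  +  1/2   =  996.50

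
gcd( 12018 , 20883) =3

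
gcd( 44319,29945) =1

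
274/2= 137 = 137.00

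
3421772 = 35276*97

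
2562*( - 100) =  - 256200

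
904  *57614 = 52083056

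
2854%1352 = 150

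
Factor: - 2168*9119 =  - 2^3*11^1*271^1*829^1 = - 19769992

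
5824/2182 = 2912/1091 = 2.67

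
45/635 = 9/127 = 0.07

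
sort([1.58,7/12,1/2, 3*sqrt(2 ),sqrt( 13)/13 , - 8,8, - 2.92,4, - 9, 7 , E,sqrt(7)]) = [ - 9, - 8,  -  2.92 , sqrt(13 ) /13,1/2, 7/12,1.58,sqrt( 7 ),E, 4, 3 * sqrt(2),7,8]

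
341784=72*4747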